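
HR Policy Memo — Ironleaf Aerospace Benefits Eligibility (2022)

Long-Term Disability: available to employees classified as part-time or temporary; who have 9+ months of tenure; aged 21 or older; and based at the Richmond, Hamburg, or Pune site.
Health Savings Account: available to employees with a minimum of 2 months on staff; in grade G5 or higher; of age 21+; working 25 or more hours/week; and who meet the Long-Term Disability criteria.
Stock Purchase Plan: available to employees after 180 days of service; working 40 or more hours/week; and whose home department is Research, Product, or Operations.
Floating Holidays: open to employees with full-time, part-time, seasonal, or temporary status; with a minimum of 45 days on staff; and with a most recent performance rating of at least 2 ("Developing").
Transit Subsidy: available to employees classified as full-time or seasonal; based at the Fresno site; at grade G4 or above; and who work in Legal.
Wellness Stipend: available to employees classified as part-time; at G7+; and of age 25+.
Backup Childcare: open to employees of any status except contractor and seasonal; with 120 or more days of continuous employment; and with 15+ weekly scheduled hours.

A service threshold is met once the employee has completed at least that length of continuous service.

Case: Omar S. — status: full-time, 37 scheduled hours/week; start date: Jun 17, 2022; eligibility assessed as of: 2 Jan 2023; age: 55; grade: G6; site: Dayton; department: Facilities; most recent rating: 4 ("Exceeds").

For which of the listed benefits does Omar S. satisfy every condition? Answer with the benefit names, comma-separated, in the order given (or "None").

Service from Jun 17, 2022 to 2 Jan 2023: 199 days.
Long-Term Disability — status full-time ✗ (requires part-time or temporary) → not eligible.
Health Savings Account — service 199 days ≥ 2 months (≈60 days) ✓; grade G6 ≥ G5 ✓; age 55 ≥ 21 ✓; 37 hrs/wk ≥ 25 ✓; not eligible for Long-Term Disability ✗ → not eligible.
Stock Purchase Plan — service 199 days ≥ 180 days ✓; 37 hrs/wk < 40 ✗ → not eligible.
Floating Holidays — status full-time ✓; service 199 days ≥ 45 days ✓; rating 4 ≥ 2 ✓ → eligible.
Transit Subsidy — status full-time ✓; site Dayton ✗ (not Fresno) → not eligible.
Wellness Stipend — status full-time ✗ (requires part-time) → not eligible.
Backup Childcare — status full-time ✓ (not excluded); service 199 days ≥ 120 days ✓; 37 hrs/wk ≥ 15 ✓ → eligible.

Floating Holidays, Backup Childcare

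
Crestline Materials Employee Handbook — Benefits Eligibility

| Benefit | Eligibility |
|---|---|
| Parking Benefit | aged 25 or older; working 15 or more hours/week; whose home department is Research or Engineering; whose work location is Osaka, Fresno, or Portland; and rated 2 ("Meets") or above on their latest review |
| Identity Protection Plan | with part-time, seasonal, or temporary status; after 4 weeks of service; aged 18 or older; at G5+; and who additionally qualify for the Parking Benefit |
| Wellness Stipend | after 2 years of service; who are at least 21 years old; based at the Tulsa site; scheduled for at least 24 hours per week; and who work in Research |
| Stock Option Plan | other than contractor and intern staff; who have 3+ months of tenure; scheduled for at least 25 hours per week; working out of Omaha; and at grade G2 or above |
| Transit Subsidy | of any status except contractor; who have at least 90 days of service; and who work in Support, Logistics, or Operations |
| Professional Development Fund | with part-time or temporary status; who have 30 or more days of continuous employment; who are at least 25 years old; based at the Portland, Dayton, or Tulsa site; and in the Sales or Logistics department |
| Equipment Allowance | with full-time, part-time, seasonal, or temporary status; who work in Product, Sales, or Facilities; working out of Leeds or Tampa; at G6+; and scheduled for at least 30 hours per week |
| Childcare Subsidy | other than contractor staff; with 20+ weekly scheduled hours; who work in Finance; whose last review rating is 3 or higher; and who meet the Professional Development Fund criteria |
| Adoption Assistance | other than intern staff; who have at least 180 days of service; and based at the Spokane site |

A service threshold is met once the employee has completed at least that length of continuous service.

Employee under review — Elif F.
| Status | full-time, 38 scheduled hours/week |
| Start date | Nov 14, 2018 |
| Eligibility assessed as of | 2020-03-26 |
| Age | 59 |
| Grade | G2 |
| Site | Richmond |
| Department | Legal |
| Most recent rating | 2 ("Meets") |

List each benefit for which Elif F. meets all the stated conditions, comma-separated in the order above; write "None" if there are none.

Service from Nov 14, 2018 to 2020-03-26: 498 days.
Parking Benefit — age 59 ≥ 25 ✓; 38 hrs/wk ≥ 15 ✓; dept Legal ✗ → not eligible.
Identity Protection Plan — status full-time ✗ (requires part-time, seasonal, or temporary) → not eligible.
Wellness Stipend — service 498 days < 2 years (≈730 days) ✗ → not eligible.
Stock Option Plan — status full-time ✓ (not excluded); service 498 days ≥ 3 months (≈90 days) ✓; 38 hrs/wk ≥ 25 ✓; site Richmond ✗ (not Omaha) → not eligible.
Transit Subsidy — status full-time ✓ (not excluded); service 498 days ≥ 90 days ✓; dept Legal ✗ → not eligible.
Professional Development Fund — status full-time ✗ (requires part-time or temporary) → not eligible.
Equipment Allowance — status full-time ✓; dept Legal ✗ → not eligible.
Childcare Subsidy — status full-time ✓ (not excluded); 38 hrs/wk ≥ 20 ✓; dept Legal ✗ → not eligible.
Adoption Assistance — status full-time ✓ (not excluded); service 498 days ≥ 180 days ✓; site Richmond ✗ (not Spokane) → not eligible.

None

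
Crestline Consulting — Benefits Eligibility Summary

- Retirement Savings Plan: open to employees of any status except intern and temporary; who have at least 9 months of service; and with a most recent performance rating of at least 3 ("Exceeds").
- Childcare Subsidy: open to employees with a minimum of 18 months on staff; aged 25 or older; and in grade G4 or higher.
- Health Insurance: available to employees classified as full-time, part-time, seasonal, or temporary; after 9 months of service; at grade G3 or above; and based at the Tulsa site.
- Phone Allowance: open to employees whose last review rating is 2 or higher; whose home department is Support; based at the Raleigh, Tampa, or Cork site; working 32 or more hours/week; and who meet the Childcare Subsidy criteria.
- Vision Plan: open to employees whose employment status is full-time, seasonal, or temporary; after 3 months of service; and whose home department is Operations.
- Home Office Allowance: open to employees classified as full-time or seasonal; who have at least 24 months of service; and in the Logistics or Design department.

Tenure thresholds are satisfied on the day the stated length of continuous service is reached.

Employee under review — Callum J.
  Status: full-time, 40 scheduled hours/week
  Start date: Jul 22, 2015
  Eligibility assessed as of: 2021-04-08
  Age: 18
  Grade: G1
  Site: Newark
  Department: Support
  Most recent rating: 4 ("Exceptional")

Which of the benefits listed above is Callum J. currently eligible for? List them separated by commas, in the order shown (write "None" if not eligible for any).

Retirement Savings Plan

Service from Jul 22, 2015 to 2021-04-08: 2087 days.
Retirement Savings Plan — status full-time ✓ (not excluded); service 2087 days ≥ 9 months (≈270 days) ✓; rating 4 ≥ 3 ✓ → eligible.
Childcare Subsidy — service 2087 days ≥ 18 months (≈540 days) ✓; age 18 < 25 ✗ → not eligible.
Health Insurance — status full-time ✓; service 2087 days ≥ 9 months (≈270 days) ✓; grade G1 < G3 ✗ → not eligible.
Phone Allowance — rating 4 ≥ 2 ✓; dept Support ✓; site Newark ✗ (not Raleigh, Tampa, or Cork) → not eligible.
Vision Plan — status full-time ✓; service 2087 days ≥ 3 months (≈90 days) ✓; dept Support ✗ → not eligible.
Home Office Allowance — status full-time ✓; service 2087 days ≥ 24 months (≈720 days) ✓; dept Support ✗ → not eligible.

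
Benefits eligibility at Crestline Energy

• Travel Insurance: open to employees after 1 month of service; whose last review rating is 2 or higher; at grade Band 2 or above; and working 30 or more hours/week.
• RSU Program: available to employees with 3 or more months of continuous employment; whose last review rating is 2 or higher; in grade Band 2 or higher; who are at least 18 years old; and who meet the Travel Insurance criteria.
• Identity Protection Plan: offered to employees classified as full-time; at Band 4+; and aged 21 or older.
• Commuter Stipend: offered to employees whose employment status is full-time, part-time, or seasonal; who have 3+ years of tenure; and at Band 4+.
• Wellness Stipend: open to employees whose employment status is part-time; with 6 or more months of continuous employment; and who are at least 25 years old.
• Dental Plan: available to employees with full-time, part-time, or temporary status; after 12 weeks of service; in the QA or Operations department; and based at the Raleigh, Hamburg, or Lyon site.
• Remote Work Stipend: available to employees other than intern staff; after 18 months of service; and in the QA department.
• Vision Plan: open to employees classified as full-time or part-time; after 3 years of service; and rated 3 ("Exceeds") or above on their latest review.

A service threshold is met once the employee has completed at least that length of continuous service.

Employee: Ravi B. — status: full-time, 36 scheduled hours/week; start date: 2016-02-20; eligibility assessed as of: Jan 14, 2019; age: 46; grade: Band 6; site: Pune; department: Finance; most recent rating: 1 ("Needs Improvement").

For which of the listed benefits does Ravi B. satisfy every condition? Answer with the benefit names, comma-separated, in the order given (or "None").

Identity Protection Plan

Service from 2016-02-20 to Jan 14, 2019: 1059 days.
Travel Insurance — service 1059 days ≥ 1 month (≈30 days) ✓; rating 1 < 2 ✗ → not eligible.
RSU Program — service 1059 days ≥ 3 months (≈90 days) ✓; rating 1 < 2 ✗ → not eligible.
Identity Protection Plan — status full-time ✓; grade Band 6 ≥ Band 4 ✓; age 46 ≥ 21 ✓ → eligible.
Commuter Stipend — status full-time ✓; service 1059 days < 3 years (≈1095 days) ✗ → not eligible.
Wellness Stipend — status full-time ✗ (requires part-time) → not eligible.
Dental Plan — status full-time ✓; service 1059 days ≥ 12 weeks (≈84 days) ✓; dept Finance ✗ → not eligible.
Remote Work Stipend — status full-time ✓ (not excluded); service 1059 days ≥ 18 months (≈540 days) ✓; dept Finance ✗ → not eligible.
Vision Plan — status full-time ✓; service 1059 days < 3 years (≈1095 days) ✗ → not eligible.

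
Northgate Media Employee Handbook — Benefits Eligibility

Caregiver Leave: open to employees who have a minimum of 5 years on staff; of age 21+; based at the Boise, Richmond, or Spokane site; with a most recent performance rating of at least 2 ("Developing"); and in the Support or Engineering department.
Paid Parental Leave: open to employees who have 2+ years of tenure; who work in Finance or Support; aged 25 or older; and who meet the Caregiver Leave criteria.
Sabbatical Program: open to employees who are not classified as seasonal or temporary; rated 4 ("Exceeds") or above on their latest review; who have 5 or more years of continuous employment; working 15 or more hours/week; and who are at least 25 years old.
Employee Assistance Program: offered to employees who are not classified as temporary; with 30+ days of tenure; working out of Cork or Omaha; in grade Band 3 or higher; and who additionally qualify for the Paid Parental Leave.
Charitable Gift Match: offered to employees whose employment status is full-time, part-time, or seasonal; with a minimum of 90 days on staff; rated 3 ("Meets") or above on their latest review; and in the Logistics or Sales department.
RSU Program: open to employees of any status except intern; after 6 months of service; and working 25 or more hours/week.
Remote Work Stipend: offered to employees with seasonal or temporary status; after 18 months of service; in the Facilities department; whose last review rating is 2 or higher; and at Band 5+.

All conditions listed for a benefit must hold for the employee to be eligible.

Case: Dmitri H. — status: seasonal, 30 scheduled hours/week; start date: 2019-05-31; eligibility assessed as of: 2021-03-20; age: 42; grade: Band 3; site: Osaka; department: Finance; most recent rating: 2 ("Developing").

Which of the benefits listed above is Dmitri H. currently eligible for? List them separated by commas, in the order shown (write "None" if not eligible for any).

RSU Program

Service from 2019-05-31 to 2021-03-20: 659 days.
Caregiver Leave — service 659 days < 5 years (≈1825 days) ✗ → not eligible.
Paid Parental Leave — service 659 days < 2 years (≈730 days) ✗ → not eligible.
Sabbatical Program — status seasonal ✗ (excluded) → not eligible.
Employee Assistance Program — status seasonal ✓ (not excluded); service 659 days ≥ 30 days ✓; site Osaka ✗ (not Cork or Omaha) → not eligible.
Charitable Gift Match — status seasonal ✓; service 659 days ≥ 90 days ✓; rating 2 < 3 ✗ → not eligible.
RSU Program — status seasonal ✓ (not excluded); service 659 days ≥ 6 months (≈180 days) ✓; 30 hrs/wk ≥ 25 ✓ → eligible.
Remote Work Stipend — status seasonal ✓; service 659 days ≥ 18 months (≈540 days) ✓; dept Finance ✗ → not eligible.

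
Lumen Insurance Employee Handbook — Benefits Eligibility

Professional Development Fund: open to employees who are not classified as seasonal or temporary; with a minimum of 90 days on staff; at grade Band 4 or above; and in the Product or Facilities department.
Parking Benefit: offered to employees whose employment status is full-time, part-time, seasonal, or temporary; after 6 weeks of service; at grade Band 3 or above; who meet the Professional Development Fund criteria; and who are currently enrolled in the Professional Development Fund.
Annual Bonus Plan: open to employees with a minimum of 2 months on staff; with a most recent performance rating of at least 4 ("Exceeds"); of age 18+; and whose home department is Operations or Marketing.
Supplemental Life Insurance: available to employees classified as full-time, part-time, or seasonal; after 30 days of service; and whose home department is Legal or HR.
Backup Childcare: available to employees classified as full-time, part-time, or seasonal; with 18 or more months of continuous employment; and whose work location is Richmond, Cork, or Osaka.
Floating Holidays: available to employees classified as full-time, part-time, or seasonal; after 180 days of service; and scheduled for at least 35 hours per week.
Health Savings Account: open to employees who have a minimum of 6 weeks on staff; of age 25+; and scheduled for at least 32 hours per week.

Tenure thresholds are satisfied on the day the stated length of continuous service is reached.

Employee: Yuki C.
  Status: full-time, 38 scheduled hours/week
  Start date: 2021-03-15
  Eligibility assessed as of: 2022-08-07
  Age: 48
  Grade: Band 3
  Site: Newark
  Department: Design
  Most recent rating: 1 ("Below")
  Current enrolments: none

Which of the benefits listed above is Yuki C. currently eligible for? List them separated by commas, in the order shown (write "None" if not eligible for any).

Floating Holidays, Health Savings Account

Service from 2021-03-15 to 2022-08-07: 510 days.
Professional Development Fund — status full-time ✓ (not excluded); service 510 days ≥ 90 days ✓; grade Band 3 < Band 4 ✗ → not eligible.
Parking Benefit — status full-time ✓; service 510 days ≥ 6 weeks (≈42 days) ✓; grade Band 3 ≥ Band 3 ✓; not eligible for Professional Development Fund ✗ → not eligible.
Annual Bonus Plan — service 510 days ≥ 2 months (≈60 days) ✓; rating 1 < 4 ✗ → not eligible.
Supplemental Life Insurance — status full-time ✓; service 510 days ≥ 30 days ✓; dept Design ✗ → not eligible.
Backup Childcare — status full-time ✓; service 510 days < 18 months (≈540 days) ✗ → not eligible.
Floating Holidays — status full-time ✓; service 510 days ≥ 180 days ✓; 38 hrs/wk ≥ 35 ✓ → eligible.
Health Savings Account — service 510 days ≥ 6 weeks (≈42 days) ✓; age 48 ≥ 25 ✓; 38 hrs/wk ≥ 32 ✓ → eligible.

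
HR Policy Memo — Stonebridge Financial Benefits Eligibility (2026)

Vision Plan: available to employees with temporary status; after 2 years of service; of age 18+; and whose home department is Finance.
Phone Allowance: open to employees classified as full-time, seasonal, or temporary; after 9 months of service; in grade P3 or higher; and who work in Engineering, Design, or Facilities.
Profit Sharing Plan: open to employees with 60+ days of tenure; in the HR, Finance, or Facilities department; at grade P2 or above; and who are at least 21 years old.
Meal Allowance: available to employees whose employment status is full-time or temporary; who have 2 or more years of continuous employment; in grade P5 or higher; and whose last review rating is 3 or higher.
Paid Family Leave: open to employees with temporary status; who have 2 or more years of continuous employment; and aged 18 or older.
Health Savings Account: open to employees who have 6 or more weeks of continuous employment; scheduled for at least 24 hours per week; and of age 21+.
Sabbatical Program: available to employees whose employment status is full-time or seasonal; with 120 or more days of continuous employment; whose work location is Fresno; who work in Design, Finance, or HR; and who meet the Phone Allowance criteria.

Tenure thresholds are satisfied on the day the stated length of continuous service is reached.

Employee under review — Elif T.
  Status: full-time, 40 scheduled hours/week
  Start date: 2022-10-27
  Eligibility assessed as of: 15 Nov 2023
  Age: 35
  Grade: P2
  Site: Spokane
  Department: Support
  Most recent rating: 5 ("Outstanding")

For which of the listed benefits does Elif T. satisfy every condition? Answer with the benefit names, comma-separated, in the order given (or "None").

Health Savings Account

Service from 2022-10-27 to 15 Nov 2023: 384 days.
Vision Plan — status full-time ✗ (requires temporary) → not eligible.
Phone Allowance — status full-time ✓; service 384 days ≥ 9 months (≈270 days) ✓; grade P2 < P3 ✗ → not eligible.
Profit Sharing Plan — service 384 days ≥ 60 days ✓; dept Support ✗ → not eligible.
Meal Allowance — status full-time ✓; service 384 days < 2 years (≈730 days) ✗ → not eligible.
Paid Family Leave — status full-time ✗ (requires temporary) → not eligible.
Health Savings Account — service 384 days ≥ 6 weeks (≈42 days) ✓; 40 hrs/wk ≥ 24 ✓; age 35 ≥ 21 ✓ → eligible.
Sabbatical Program — status full-time ✓; service 384 days ≥ 120 days ✓; site Spokane ✗ (not Fresno) → not eligible.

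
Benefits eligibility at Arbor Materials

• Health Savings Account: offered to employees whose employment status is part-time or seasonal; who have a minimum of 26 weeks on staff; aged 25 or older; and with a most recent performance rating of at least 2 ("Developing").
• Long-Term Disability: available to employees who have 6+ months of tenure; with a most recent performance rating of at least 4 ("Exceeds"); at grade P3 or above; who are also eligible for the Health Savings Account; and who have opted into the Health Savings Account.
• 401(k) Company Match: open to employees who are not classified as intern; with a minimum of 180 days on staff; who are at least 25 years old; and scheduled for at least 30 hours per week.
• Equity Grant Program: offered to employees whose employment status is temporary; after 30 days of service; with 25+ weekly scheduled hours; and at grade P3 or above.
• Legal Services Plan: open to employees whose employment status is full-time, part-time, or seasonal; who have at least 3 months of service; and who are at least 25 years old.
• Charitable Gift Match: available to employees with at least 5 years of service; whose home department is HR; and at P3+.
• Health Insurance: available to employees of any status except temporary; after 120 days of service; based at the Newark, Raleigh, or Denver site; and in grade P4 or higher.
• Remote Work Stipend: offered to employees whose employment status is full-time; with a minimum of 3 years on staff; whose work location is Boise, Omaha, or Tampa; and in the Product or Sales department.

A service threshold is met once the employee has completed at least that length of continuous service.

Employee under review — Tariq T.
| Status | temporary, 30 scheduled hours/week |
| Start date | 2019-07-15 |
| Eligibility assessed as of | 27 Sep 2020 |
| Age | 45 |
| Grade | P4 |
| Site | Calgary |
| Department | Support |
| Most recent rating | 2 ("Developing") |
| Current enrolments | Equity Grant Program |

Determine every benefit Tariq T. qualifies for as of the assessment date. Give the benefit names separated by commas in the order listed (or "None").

Service from 2019-07-15 to 27 Sep 2020: 440 days.
Health Savings Account — status temporary ✗ (requires part-time or seasonal) → not eligible.
Long-Term Disability — service 440 days ≥ 6 months (≈180 days) ✓; rating 2 < 4 ✗ → not eligible.
401(k) Company Match — status temporary ✓ (not excluded); service 440 days ≥ 180 days ✓; age 45 ≥ 25 ✓; 30 hrs/wk ≥ 30 ✓ → eligible.
Equity Grant Program — status temporary ✓; service 440 days ≥ 30 days ✓; 30 hrs/wk ≥ 25 ✓; grade P4 ≥ P3 ✓ → eligible.
Legal Services Plan — status temporary ✗ (requires full-time, part-time, or seasonal) → not eligible.
Charitable Gift Match — service 440 days < 5 years (≈1825 days) ✗ → not eligible.
Health Insurance — status temporary ✗ (excluded) → not eligible.
Remote Work Stipend — status temporary ✗ (requires full-time) → not eligible.

401(k) Company Match, Equity Grant Program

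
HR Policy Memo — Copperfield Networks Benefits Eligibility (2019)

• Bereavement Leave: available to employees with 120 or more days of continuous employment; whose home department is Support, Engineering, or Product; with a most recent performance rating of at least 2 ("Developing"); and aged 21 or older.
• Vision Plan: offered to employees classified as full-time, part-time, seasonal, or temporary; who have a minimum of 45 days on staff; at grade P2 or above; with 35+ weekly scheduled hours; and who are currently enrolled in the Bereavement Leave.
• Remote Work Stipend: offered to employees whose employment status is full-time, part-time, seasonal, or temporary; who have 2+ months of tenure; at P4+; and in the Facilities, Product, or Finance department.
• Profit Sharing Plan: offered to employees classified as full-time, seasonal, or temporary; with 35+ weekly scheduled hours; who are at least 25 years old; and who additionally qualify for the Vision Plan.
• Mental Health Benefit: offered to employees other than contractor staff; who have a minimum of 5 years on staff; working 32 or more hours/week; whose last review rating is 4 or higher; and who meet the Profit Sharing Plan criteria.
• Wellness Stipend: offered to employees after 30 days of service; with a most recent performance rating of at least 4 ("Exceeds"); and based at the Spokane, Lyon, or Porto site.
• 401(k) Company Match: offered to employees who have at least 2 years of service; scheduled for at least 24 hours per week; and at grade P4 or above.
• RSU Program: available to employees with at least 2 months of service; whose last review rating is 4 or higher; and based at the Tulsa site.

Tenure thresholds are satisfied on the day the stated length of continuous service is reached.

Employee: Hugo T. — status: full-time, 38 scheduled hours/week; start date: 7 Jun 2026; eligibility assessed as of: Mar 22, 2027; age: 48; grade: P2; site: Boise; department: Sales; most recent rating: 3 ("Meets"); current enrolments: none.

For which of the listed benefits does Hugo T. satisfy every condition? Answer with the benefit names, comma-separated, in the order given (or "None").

Service from 7 Jun 2026 to Mar 22, 2027: 288 days.
Bereavement Leave — service 288 days ≥ 120 days ✓; dept Sales ✗ → not eligible.
Vision Plan — status full-time ✓; service 288 days ≥ 45 days ✓; grade P2 ≥ P2 ✓; 38 hrs/wk ≥ 35 ✓; not enrolled in Bereavement Leave ✗ → not eligible.
Remote Work Stipend — status full-time ✓; service 288 days ≥ 2 months (≈60 days) ✓; grade P2 < P4 ✗ → not eligible.
Profit Sharing Plan — status full-time ✓; 38 hrs/wk ≥ 35 ✓; age 48 ≥ 25 ✓; not eligible for Vision Plan ✗ → not eligible.
Mental Health Benefit — status full-time ✓ (not excluded); service 288 days < 5 years (≈1825 days) ✗ → not eligible.
Wellness Stipend — service 288 days ≥ 30 days ✓; rating 3 < 4 ✗ → not eligible.
401(k) Company Match — service 288 days < 2 years (≈730 days) ✗ → not eligible.
RSU Program — service 288 days ≥ 2 months (≈60 days) ✓; rating 3 < 4 ✗ → not eligible.

None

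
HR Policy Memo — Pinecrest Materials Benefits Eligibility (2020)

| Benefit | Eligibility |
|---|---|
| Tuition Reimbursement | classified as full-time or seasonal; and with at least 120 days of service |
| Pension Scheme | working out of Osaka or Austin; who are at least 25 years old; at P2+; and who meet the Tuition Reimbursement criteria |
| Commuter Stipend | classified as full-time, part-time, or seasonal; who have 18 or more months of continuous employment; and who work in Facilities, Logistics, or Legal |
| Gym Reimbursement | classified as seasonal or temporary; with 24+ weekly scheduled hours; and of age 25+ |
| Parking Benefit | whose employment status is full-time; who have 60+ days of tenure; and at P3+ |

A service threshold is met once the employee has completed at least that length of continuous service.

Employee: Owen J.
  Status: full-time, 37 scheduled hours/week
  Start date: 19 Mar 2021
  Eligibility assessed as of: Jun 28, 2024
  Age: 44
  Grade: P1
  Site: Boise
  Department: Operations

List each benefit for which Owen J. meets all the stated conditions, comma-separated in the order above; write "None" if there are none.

Service from 19 Mar 2021 to Jun 28, 2024: 1197 days.
Tuition Reimbursement — status full-time ✓; service 1197 days ≥ 120 days ✓ → eligible.
Pension Scheme — site Boise ✗ (not Osaka or Austin) → not eligible.
Commuter Stipend — status full-time ✓; service 1197 days ≥ 18 months (≈540 days) ✓; dept Operations ✗ → not eligible.
Gym Reimbursement — status full-time ✗ (requires seasonal or temporary) → not eligible.
Parking Benefit — status full-time ✓; service 1197 days ≥ 60 days ✓; grade P1 < P3 ✗ → not eligible.

Tuition Reimbursement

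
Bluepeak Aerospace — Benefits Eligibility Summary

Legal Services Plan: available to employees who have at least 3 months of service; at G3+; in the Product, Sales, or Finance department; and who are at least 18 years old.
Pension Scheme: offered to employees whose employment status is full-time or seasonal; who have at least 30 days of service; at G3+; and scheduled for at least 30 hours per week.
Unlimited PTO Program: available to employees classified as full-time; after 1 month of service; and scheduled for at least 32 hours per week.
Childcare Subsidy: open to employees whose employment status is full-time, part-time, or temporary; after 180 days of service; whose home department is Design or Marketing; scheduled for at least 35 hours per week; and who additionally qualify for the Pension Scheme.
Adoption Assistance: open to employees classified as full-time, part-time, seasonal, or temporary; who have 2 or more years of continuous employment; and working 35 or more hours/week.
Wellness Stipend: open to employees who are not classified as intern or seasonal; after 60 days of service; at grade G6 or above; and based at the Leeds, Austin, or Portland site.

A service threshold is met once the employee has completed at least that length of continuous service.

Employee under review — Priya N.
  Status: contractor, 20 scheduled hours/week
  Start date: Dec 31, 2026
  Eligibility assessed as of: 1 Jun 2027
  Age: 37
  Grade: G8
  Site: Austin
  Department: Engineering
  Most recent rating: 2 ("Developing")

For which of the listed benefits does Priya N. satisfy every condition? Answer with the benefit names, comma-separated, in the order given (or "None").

Service from Dec 31, 2026 to 1 Jun 2027: 152 days.
Legal Services Plan — service 152 days ≥ 3 months (≈90 days) ✓; grade G8 ≥ G3 ✓; dept Engineering ✗ → not eligible.
Pension Scheme — status contractor ✗ (requires full-time or seasonal) → not eligible.
Unlimited PTO Program — status contractor ✗ (requires full-time) → not eligible.
Childcare Subsidy — status contractor ✗ (requires full-time, part-time, or temporary) → not eligible.
Adoption Assistance — status contractor ✗ (requires full-time, part-time, seasonal, or temporary) → not eligible.
Wellness Stipend — status contractor ✓ (not excluded); service 152 days ≥ 60 days ✓; grade G8 ≥ G6 ✓; site Austin ✓ → eligible.

Wellness Stipend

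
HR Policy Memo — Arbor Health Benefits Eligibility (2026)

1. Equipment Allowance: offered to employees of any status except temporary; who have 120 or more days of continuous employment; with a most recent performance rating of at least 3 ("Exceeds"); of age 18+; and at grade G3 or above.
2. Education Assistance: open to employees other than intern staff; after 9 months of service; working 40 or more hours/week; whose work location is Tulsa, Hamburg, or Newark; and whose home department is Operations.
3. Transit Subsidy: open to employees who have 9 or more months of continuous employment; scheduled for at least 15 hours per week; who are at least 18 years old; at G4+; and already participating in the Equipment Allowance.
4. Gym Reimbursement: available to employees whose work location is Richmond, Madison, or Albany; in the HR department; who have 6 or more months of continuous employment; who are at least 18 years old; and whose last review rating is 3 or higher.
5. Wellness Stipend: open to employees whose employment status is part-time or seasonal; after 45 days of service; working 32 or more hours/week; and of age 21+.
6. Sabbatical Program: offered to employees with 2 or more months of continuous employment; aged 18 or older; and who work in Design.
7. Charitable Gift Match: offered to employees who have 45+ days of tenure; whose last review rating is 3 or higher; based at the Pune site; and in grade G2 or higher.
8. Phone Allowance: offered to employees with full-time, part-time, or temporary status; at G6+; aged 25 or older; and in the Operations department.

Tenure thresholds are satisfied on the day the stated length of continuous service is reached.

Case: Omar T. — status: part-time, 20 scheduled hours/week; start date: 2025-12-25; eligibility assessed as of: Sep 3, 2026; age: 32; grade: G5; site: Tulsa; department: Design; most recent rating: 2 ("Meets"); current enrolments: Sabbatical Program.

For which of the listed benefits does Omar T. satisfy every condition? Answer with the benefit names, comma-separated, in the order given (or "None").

Service from 2025-12-25 to Sep 3, 2026: 252 days.
Equipment Allowance — status part-time ✓ (not excluded); service 252 days ≥ 120 days ✓; rating 2 < 3 ✗ → not eligible.
Education Assistance — status part-time ✓ (not excluded); service 252 days < 9 months (≈270 days) ✗ → not eligible.
Transit Subsidy — service 252 days < 9 months (≈270 days) ✗ → not eligible.
Gym Reimbursement — site Tulsa ✗ (not Richmond, Madison, or Albany) → not eligible.
Wellness Stipend — status part-time ✓; service 252 days ≥ 45 days ✓; 20 hrs/wk < 32 ✗ → not eligible.
Sabbatical Program — service 252 days ≥ 2 months (≈60 days) ✓; age 32 ≥ 18 ✓; dept Design ✓ → eligible.
Charitable Gift Match — service 252 days ≥ 45 days ✓; rating 2 < 3 ✗ → not eligible.
Phone Allowance — status part-time ✓; grade G5 < G6 ✗ → not eligible.

Sabbatical Program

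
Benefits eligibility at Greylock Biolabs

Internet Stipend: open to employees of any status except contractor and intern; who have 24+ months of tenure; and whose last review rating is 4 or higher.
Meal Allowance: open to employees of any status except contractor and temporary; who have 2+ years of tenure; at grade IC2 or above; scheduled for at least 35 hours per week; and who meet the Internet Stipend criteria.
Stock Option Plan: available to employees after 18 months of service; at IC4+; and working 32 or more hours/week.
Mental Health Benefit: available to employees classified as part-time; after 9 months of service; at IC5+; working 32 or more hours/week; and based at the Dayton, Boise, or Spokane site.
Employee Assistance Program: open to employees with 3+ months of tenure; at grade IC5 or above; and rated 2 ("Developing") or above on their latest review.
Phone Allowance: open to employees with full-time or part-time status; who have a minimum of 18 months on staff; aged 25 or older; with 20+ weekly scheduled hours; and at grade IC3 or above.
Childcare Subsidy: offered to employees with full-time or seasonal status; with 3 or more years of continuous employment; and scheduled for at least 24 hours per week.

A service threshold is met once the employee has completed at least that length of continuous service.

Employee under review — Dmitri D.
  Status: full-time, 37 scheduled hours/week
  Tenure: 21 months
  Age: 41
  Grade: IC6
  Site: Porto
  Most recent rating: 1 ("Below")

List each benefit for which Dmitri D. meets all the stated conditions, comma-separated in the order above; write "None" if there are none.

Stock Option Plan, Phone Allowance

Internet Stipend — status full-time ✓ (not excluded); service 21 months < 24 months ✗ → not eligible.
Meal Allowance — status full-time ✓ (not excluded); service 21 months < 2 years (≈730 days) ✗ → not eligible.
Stock Option Plan — service 21 months ≥ 18 months ✓; grade IC6 ≥ IC4 ✓; 37 hrs/wk ≥ 32 ✓ → eligible.
Mental Health Benefit — status full-time ✗ (requires part-time) → not eligible.
Employee Assistance Program — service 21 months ≥ 3 months ✓; grade IC6 ≥ IC5 ✓; rating 1 < 2 ✗ → not eligible.
Phone Allowance — status full-time ✓; service 21 months ≥ 18 months ✓; age 41 ≥ 25 ✓; 37 hrs/wk ≥ 20 ✓; grade IC6 ≥ IC3 ✓ → eligible.
Childcare Subsidy — status full-time ✓; service 21 months < 3 years (≈1095 days) ✗ → not eligible.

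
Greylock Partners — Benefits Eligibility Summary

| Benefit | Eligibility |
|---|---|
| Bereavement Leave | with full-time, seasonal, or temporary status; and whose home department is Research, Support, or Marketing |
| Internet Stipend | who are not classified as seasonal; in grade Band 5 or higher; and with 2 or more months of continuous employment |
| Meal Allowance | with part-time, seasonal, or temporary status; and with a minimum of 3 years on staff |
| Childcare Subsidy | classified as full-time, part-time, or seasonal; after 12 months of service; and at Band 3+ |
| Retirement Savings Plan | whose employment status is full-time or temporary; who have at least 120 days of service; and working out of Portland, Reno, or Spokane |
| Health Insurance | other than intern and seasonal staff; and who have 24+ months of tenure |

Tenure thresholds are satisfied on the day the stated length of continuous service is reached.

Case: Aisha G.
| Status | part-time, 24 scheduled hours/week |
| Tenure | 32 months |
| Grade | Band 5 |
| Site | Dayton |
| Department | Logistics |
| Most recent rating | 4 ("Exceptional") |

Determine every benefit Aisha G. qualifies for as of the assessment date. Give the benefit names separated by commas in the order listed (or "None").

Internet Stipend, Childcare Subsidy, Health Insurance

Bereavement Leave — status part-time ✗ (requires full-time, seasonal, or temporary) → not eligible.
Internet Stipend — status part-time ✓ (not excluded); grade Band 5 ≥ Band 5 ✓; service 32 months ≥ 2 months ✓ → eligible.
Meal Allowance — status part-time ✓; service 32 months < 3 years (≈1095 days) ✗ → not eligible.
Childcare Subsidy — status part-time ✓; service 32 months ≥ 12 months ✓; grade Band 5 ≥ Band 3 ✓ → eligible.
Retirement Savings Plan — status part-time ✗ (requires full-time or temporary) → not eligible.
Health Insurance — status part-time ✓ (not excluded); service 32 months ≥ 24 months ✓ → eligible.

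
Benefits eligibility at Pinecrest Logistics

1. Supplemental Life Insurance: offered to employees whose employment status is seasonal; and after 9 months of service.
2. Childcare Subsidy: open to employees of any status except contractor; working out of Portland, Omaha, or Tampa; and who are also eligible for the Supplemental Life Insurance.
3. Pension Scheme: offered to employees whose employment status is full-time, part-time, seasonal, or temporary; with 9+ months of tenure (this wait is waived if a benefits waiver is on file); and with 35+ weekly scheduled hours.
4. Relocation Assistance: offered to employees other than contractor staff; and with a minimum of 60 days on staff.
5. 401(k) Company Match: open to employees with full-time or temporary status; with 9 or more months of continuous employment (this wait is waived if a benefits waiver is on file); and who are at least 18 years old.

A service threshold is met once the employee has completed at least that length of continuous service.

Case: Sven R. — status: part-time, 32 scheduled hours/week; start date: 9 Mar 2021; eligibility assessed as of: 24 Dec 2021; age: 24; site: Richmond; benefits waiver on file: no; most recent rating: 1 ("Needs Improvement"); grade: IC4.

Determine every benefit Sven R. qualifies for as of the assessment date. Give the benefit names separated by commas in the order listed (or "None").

Relocation Assistance

Service from 9 Mar 2021 to 24 Dec 2021: 290 days.
Supplemental Life Insurance — status part-time ✗ (requires seasonal) → not eligible.
Childcare Subsidy — status part-time ✓ (not excluded); site Richmond ✗ (not Portland, Omaha, or Tampa) → not eligible.
Pension Scheme — status part-time ✓; no waiver, service 290 days ≥ 9 months (≈270 days) ✓; 32 hrs/wk < 35 ✗ → not eligible.
Relocation Assistance — status part-time ✓ (not excluded); service 290 days ≥ 60 days ✓ → eligible.
401(k) Company Match — status part-time ✗ (requires full-time or temporary) → not eligible.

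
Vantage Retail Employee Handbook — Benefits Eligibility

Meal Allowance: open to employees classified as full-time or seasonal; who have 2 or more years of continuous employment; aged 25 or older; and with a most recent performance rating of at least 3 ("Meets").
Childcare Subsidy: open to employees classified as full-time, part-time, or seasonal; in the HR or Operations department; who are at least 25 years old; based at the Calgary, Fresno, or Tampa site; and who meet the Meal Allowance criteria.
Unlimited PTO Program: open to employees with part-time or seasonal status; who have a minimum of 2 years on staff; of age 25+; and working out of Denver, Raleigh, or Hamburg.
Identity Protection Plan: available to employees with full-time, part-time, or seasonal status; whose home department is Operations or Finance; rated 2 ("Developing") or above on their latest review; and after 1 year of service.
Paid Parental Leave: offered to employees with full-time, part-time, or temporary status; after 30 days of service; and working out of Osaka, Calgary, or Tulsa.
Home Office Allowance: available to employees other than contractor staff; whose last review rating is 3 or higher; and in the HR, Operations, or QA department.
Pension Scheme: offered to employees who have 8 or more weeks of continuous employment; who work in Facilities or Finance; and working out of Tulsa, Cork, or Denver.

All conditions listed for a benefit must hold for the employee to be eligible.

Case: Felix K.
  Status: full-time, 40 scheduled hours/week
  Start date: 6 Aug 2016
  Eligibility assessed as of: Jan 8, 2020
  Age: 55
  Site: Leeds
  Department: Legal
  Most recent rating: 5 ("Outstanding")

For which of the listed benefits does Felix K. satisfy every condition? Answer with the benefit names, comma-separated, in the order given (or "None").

Meal Allowance

Service from 6 Aug 2016 to Jan 8, 2020: 1250 days.
Meal Allowance — status full-time ✓; service 1250 days ≥ 2 years (≈730 days) ✓; age 55 ≥ 25 ✓; rating 5 ≥ 3 ✓ → eligible.
Childcare Subsidy — status full-time ✓; dept Legal ✗ → not eligible.
Unlimited PTO Program — status full-time ✗ (requires part-time or seasonal) → not eligible.
Identity Protection Plan — status full-time ✓; dept Legal ✗ → not eligible.
Paid Parental Leave — status full-time ✓; service 1250 days ≥ 30 days ✓; site Leeds ✗ (not Osaka, Calgary, or Tulsa) → not eligible.
Home Office Allowance — status full-time ✓ (not excluded); rating 5 ≥ 3 ✓; dept Legal ✗ → not eligible.
Pension Scheme — service 1250 days ≥ 8 weeks (≈56 days) ✓; dept Legal ✗ → not eligible.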